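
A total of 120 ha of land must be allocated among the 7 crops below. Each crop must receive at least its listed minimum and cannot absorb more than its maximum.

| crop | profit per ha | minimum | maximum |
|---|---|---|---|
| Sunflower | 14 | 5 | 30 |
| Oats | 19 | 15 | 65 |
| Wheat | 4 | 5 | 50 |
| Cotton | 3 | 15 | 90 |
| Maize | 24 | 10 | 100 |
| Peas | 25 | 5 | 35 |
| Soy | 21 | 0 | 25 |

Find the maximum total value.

2375

Meeting every minimum uses 5+15+5+15+10+5+0 = 55 ha, leaving 65.
Order the crops by profit per ha: Peas 25 > Maize 24 > Soy 21 > Oats 19 > Sunflower 14 > Wheat 4 > Cotton 3.
Peas takes 30 more to reach its cap of 35 — 35 left.
Maize: +35 (room for 90) → 45. Pool exhausted.
Total = 14×5 + 19×15 + 4×5 + 3×15 + 24×45 + 25×35 = 2375.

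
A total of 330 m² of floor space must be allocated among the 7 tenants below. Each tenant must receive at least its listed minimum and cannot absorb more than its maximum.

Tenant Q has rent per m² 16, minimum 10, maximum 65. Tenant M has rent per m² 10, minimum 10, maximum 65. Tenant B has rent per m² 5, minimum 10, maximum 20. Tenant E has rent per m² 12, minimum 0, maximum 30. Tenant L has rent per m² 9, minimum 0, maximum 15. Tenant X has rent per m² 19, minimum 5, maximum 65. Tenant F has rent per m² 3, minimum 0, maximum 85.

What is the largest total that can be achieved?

3730

Meeting every minimum uses 10+10+10+0+0+5+0 = 35 m², leaving 295.
Highest rent per m² first: Tenant X 19 > Tenant Q 16 > Tenant E 12 > Tenant M 10 > Tenant L 9 > Tenant B 5 > Tenant F 3.
Tenant X: +60 to 65 (cap) ; 235 left.
Give Tenant Q 55 more to hit its cap of 65 ; 180 left.
Tenant E: +30 to 30 (cap) ; 150 left.
Tenant M takes 55 more to reach its cap of 65 ; 95 left.
Tenant L: +15 to 15 (cap) ; 80 left.
Tenant B: +10 to 20 (cap) ; 70 left.
Only 70 left; Tenant F takes them to reach 70.
Total = 16×65 + 10×65 + 5×20 + 12×30 + 9×15 + 19×65 + 3×70 = 3730.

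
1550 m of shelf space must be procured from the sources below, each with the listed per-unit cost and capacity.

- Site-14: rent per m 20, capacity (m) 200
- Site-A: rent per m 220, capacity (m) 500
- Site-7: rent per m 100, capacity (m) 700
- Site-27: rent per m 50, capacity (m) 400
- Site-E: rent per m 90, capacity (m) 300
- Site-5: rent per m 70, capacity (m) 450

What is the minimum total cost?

Use sources in increasing cost order.
Site-14 at 20: take all 200 m ; 1350 still needed.
Site-27 (50): use full 400 ; 950 m to go.
Site-5 (70): use full 450 ; 500 m to go.
Site-E at 90: take all 300 m ; 200 still needed.
Site-7 at 100: take 200 of its 700 ; requirement met.
Site-A: unused.
Cost = 200×20 + 400×50 + 450×70 + 300×90 + 200×100 = 102500.

102500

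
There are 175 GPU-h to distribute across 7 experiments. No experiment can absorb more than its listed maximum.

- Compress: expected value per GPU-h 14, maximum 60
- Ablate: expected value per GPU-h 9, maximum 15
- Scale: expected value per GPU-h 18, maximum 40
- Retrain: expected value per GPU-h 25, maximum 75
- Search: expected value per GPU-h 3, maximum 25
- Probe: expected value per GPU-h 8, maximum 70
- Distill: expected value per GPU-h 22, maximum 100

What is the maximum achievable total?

4075

Rank by expected value per GPU-h: Retrain 25 > Distill 22 > Scale 18 > Compress 14 > Ablate 9 > Probe 8 > Search 3.
Retrain takes 75 to reach its cap of 75 ; 100 left.
Distill takes 100 to reach its cap of 100 ; 0 left.
Total = 25×75 + 22×100 = 4075.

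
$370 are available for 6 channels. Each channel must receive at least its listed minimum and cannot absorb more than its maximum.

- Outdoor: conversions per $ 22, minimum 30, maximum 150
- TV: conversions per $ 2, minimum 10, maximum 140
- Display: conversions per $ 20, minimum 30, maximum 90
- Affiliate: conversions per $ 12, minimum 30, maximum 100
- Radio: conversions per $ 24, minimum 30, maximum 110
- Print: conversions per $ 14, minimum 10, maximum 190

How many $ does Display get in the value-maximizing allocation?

60

Meeting every minimum uses 30+10+30+30+30+10 = 140 $, leaving 230.
Order the channels by conversions per $: Radio 24 > Outdoor 22 > Display 20 > Print 14 > Affiliate 12 > TV 2.
Give Radio 80 more to hit its cap of 110 ; 150 left.
Give Outdoor 120 more to hit its cap of 150 ; 30 left.
Only 30 left; Display takes them to reach 60.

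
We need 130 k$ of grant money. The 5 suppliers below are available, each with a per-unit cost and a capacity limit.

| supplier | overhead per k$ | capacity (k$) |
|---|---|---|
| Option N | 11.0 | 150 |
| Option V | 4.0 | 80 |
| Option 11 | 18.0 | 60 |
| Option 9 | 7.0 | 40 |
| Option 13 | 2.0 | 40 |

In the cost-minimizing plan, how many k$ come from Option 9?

10

Cheapest first:
Option 13 at 2.0: take all 40 k$ → 90 still needed.
Option V (4.0): use full 80 → 10 k$ to go.
Option 9 (7.0): take the remaining 10 → done.
Option N, Option 11: unused.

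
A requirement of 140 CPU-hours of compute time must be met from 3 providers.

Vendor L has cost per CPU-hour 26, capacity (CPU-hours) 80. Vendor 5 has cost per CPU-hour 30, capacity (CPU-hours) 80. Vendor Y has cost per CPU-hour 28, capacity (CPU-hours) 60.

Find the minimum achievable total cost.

Fill from the cheapest provider first.
Take 80 from Vendor L at 26 ; need 60 more.
Vendor Y at 28: take all 60 CPU-hours ; 0 still needed.
Vendor 5: unused.
Cost = 80×26 + 60×28 = 3760.

3760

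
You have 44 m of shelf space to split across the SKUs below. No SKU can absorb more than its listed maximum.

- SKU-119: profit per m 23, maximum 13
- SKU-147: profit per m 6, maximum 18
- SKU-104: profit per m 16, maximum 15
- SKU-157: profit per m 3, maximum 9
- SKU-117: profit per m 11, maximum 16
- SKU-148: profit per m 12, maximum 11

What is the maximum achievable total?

Highest profit per m first: SKU-119 23 > SKU-104 16 > SKU-148 12 > SKU-117 11 > SKU-147 6 > SKU-157 3.
SKU-119: +13 to 13 (cap) — 31 left.
Give SKU-104 15 to hit its cap of 15 — 16 left.
SKU-148: +11 to 11 (cap) — 5 left.
SKU-117 has room for 16 but only 5 remain, so it gets 5.
Total = 23×13 + 16×15 + 11×5 + 12×11 = 726.

726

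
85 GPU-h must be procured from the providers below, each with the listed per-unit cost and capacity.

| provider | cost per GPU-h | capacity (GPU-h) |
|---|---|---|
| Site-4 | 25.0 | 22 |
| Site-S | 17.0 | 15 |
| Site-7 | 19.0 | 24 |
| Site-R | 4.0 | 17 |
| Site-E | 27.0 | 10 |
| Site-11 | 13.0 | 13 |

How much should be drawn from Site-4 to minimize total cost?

Cheapest first:
Site-R (4.0): use full 17 ; 68 GPU-h to go.
Site-11 (13.0): use full 13 ; 55 GPU-h to go.
Site-S at 17.0: take all 15 GPU-h ; 40 still needed.
Site-7 (19.0): use full 24 ; 16 GPU-h to go.
Site-4 at 25.0: take 16 of its 22 ; requirement met.
Site-E: unused.

16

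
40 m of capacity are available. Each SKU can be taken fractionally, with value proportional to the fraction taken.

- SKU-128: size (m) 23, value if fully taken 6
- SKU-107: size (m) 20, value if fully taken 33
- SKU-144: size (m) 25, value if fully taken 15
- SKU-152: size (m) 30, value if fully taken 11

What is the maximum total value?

45

Best value per unit of size first: SKU-107 33/20≈1.65, SKU-144 15/25≈0.6, SKU-152 11/30≈0.367, SKU-128 6/23≈0.261.
Take all of SKU-107 (20 m, value 33) ; 20 m left.
Only 20 m remain; take 20/25 of SKU-144 for value 15×20/25 = 12.
Total value = 45.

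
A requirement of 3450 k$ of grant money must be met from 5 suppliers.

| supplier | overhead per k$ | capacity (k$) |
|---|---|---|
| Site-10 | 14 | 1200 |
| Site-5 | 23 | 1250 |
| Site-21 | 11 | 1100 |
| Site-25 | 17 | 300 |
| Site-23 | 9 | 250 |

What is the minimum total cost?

Fill from the cheapest supplier first.
Site-23 at 9: take all 250 k$ → 3200 still needed.
Take 1100 from Site-21 at 11 → need 2100 more.
Site-10 at 14: take all 1200 k$ → 900 still needed.
Site-25 at 17: take all 300 k$ → 600 still needed.
Take 600 from Site-5 at 23 to finish.
Cost = 250×9 + 1100×11 + 1200×14 + 300×17 + 600×23 = 50050.

50050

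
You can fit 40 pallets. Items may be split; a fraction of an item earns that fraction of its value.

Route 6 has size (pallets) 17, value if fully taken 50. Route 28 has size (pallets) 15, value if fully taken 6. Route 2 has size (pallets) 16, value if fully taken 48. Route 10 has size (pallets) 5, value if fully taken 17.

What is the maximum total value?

115.8

Rank by value-to-size ratio: Route 10 17/5≈3.4, Route 2 48/16≈3, Route 6 50/17≈2.94, Route 28 6/15≈0.4.
Route 10: take in full, 5 pallets for value 17 — 35 left.
Route 2: take in full, 16 pallets for value 48 — 19 left.
Take all of Route 6 (17 pallets, value 50) — 2 pallets left.
Only 2 pallets remain; take 2/15 of Route 28 for value 6×2/15 = 0.8.
Total value = 115.8.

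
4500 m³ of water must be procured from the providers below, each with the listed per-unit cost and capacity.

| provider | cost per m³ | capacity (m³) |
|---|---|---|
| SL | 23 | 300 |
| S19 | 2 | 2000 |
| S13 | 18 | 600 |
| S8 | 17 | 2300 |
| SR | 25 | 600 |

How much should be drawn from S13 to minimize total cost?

Cheapest first:
S19 (2): use full 2000 ; 2500 m³ to go.
S8 at 17: take all 2300 m³ ; 200 still needed.
S13 at 18: take 200 of its 600 ; requirement met.
SL, SR: unused.

200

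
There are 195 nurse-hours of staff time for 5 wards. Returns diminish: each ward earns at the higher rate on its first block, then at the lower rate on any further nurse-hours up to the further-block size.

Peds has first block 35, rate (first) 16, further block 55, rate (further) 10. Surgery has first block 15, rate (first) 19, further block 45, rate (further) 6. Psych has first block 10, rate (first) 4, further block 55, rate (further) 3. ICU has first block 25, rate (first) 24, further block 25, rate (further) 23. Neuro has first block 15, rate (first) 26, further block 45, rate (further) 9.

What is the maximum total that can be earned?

3185

Order all 10 blocks by rate: Neuro/tier1 26 > ICU/tier1 24 > ICU/tier2 23 > Surgery/tier1 19 > Peds/tier1 16 > Peds/tier2 10 > Neuro/tier2 9 > Surgery/tier2 6 > Psych/tier1 4 > Psych/tier2 3.
Neuro tier1 at 26: fill all 15 → 180 left.
Fill ICU tier1 block (25 at 24) → 155 left.
ICU/tier2 (23): +25 → 130 left.
Surgery/tier1 (19): +15 → 115 left.
Peds tier1 at 16: fill all 35 → 80 left.
Peds/tier2 (10): +55 → 25 left.
Neuro tier2 at 9: only 25 left, fill 25.
Total = 26×15 + 24×25 + 23×25 + 19×15 + 16×35 + 10×55 + 9×25 = 3185.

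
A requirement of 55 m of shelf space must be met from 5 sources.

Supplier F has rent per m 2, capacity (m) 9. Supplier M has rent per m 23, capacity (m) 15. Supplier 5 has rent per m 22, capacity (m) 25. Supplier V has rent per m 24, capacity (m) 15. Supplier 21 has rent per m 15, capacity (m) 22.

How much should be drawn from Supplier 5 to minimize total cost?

24

Cheapest first:
Take 9 from Supplier F at 2 ; need 46 more.
Supplier 21 at 15: take all 22 m ; 24 still needed.
Supplier 5 (22): take the remaining 24 ; done.
Supplier M, Supplier V: unused.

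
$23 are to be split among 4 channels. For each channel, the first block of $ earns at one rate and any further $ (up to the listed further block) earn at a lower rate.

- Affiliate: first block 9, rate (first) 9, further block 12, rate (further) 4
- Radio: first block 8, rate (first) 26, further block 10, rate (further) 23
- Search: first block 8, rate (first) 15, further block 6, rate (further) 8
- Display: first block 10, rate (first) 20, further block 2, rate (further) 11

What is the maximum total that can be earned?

538

Rank every tier by rate: Radio/first 26 > Radio/second 23 > Display/first 20 > Search/first 15 > Display/second 11 > Affiliate/first 9 > Search/second 8 > Affiliate/second 4.
Radio/first (26): +8 ; 15 left.
Radio/second (23): +10 ; 5 left.
Display first at 20: only 5 left, fill 5.
Total = 26×8 + 23×10 + 20×5 = 538.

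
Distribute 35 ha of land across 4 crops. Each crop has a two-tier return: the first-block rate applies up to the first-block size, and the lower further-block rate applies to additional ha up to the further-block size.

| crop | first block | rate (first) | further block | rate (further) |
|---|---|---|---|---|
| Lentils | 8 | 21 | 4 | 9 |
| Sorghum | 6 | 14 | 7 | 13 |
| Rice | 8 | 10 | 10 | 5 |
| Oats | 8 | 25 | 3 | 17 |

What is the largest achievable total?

Order all 8 blocks by rate: Oats/tier1 25 > Lentils/tier1 21 > Oats/tier2 17 > Sorghum/tier1 14 > Sorghum/tier2 13 > Rice/tier1 10 > Lentils/tier2 9 > Rice/tier2 5.
Oats tier1 at 25: fill all 8 ; 27 left.
Lentils tier1 at 21: fill all 8 ; 19 left.
Fill Oats tier2 block (3 at 17) ; 16 left.
Sorghum/tier1 (14): +6 ; 10 left.
Sorghum tier2 at 13: fill all 7 ; 3 left.
3 remain; put them into Rice tier1 at 10.
Total = 25×8 + 21×8 + 17×3 + 14×6 + 13×7 + 10×3 = 624.

624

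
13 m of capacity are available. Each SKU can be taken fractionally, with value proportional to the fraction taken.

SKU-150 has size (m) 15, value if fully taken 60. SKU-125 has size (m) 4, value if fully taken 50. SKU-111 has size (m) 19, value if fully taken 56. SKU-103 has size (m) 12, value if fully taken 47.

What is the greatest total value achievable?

86

Best value per unit of size first: SKU-125 50/4≈12.5, SKU-150 60/15≈4, SKU-103 47/12≈3.92, SKU-111 56/19≈2.95.
All 4 m of SKU-125 fit (value 50) → 9 remain.
Fill the last 9 m with part of SKU-150: 9/15 of it earns 36.
Total value = 86.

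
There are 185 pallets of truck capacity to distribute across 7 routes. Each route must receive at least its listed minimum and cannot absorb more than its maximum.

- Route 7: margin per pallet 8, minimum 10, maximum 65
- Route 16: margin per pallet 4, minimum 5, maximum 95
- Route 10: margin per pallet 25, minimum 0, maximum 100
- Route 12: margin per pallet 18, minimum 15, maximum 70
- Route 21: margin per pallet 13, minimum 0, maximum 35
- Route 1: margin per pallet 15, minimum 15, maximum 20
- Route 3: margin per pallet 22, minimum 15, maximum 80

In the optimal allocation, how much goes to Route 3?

Meeting every minimum uses 10+5+0+15+0+15+15 = 60 pallets, leaving 125.
Rank by margin per pallet: Route 10 25 > Route 3 22 > Route 12 18 > Route 1 15 > Route 21 13 > Route 7 8 > Route 16 4.
Give Route 10 100 more to hit its cap of 100 — 25 left.
Route 3: +25 (room for 65) → 40. Pool exhausted.

40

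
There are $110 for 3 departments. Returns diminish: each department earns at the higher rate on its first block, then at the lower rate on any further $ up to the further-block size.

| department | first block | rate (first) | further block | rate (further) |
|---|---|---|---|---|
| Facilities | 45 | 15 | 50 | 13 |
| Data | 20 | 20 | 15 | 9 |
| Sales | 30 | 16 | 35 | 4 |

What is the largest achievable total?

Treat each block as its own option and order by rate: Data/first 20 > Sales/first 16 > Facilities/first 15 > Facilities/second 13 > Data/second 9 > Sales/second 4.
Data/first (20): +20 → 90 left.
Sales first at 16: fill all 30 → 60 left.
Fill Facilities first block (45 at 15) → 15 left.
Facilities/second: +15 of 50 at 13; pool empty.
Total = 20×20 + 16×30 + 15×45 + 13×15 = 1750.

1750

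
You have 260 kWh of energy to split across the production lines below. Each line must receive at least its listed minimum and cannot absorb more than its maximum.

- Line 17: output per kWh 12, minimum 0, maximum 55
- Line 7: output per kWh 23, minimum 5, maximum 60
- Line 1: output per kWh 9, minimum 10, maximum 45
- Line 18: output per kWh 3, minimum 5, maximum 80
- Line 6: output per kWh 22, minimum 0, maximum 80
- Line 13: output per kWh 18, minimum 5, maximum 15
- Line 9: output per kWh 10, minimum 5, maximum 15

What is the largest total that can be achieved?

4505

Meeting every minimum uses 0+5+10+5+0+5+5 = 30 kWh, leaving 230.
Rank by output per kWh: Line 7 23 > Line 6 22 > Line 13 18 > Line 17 12 > Line 9 10 > Line 1 9 > Line 18 3.
Give Line 7 55 more to hit its cap of 60 → 175 left.
Line 6 takes 80 more to reach its cap of 80 → 95 left.
Line 13: +10 to 15 (cap) → 85 left.
Line 17 takes 55 more to reach its cap of 55 → 30 left.
Line 9 takes 10 more to reach its cap of 15 → 20 left.
Line 1: +20 (room for 35) → 30. Pool exhausted.
Total = 12×55 + 23×60 + 9×30 + 3×5 + 22×80 + 18×15 + 10×15 = 4505.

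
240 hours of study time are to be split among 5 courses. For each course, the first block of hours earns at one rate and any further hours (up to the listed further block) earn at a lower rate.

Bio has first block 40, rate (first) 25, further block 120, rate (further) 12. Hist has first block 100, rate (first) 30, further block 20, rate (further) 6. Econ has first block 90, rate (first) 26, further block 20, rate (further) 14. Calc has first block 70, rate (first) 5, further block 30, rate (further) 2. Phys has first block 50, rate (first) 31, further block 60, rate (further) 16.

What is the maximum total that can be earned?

Treat each block as its own option and order by rate: Phys/first 31 > Hist/first 30 > Econ/first 26 > Bio/first 25 > Phys/second 16 > Econ/second 14 > Bio/second 12 > Hist/second 6 > Calc/first 5 > Calc/second 2.
Phys first at 31: fill all 50 → 190 left.
Fill Hist first block (100 at 30) → 90 left.
Econ first at 26: fill all 90 → 0 left.
Total = 31×50 + 30×100 + 26×90 = 6890.

6890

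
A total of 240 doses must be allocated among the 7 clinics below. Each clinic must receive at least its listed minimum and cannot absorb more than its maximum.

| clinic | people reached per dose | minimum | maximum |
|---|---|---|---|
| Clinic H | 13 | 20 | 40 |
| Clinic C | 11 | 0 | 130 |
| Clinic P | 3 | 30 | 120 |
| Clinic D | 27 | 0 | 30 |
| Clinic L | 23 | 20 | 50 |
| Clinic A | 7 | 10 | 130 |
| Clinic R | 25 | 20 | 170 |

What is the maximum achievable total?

Meeting every minimum uses 20+0+30+0+20+10+20 = 100 doses, leaving 140.
Rank by people reached per dose: Clinic D 27 > Clinic R 25 > Clinic L 23 > Clinic H 13 > Clinic C 11 > Clinic A 7 > Clinic P 3.
Clinic D takes 30 more to reach its cap of 30 ; 110 left.
Only 110 left; Clinic R takes them to reach 130.
Total = 13×20 + 3×30 + 27×30 + 23×20 + 7×10 + 25×130 = 4940.

4940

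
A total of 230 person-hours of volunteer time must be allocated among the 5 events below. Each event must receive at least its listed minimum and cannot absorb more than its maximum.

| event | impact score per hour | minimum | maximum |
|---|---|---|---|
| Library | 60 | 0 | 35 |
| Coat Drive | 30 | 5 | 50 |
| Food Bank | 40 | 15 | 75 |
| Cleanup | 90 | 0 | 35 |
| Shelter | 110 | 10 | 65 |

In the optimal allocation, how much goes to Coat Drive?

20

Meeting every minimum uses 0+5+15+0+10 = 30 person-hours, leaving 200.
Rank by impact score per hour: Shelter 110 > Cleanup 90 > Library 60 > Food Bank 40 > Coat Drive 30.
Give Shelter 55 more to hit its cap of 65 — 145 left.
Cleanup takes 35 more to reach its cap of 35 — 110 left.
Library takes 35 more to reach its cap of 35 — 75 left.
Food Bank: +60 to 75 (cap) — 15 left.
Only 15 left; Coat Drive takes them to reach 20.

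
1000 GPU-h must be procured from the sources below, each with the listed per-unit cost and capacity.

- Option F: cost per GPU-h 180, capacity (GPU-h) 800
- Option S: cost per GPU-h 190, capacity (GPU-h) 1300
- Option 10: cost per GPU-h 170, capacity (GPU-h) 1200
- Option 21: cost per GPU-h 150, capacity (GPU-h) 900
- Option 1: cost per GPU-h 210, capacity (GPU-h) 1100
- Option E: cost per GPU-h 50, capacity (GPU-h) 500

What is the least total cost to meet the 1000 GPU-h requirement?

Use sources in increasing cost order.
Option E (50): use full 500 ; 500 GPU-h to go.
Option 21 (150): take the remaining 500 ; done.
Option 10, Option F, Option S, Option 1: unused.
Cost = 500×50 + 500×150 = 100000.

100000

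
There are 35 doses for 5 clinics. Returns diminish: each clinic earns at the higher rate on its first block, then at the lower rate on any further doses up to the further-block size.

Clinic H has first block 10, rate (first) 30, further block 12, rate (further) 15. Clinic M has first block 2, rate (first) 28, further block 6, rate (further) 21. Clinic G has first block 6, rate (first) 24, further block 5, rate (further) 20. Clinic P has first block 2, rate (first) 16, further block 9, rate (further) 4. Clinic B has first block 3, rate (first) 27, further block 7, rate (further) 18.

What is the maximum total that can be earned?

Treat each block as its own option and order by rate: Clinic H/T1 30 > Clinic M/T1 28 > Clinic B/T1 27 > Clinic G/T1 24 > Clinic M/T2 21 > Clinic G/T2 20 > Clinic B/T2 18 > Clinic P/T1 16 > Clinic H/T2 15 > Clinic P/T2 4.
Clinic H/T1 (30): +10 ; 25 left.
Fill Clinic M T1 block (2 at 28) ; 23 left.
Clinic B/T1 (27): +3 ; 20 left.
Clinic G T1 at 24: fill all 6 ; 14 left.
Clinic M/T2 (21): +6 ; 8 left.
Clinic G T2 at 20: fill all 5 ; 3 left.
Clinic B T2 at 18: only 3 left, fill 3.
Total = 30×10 + 28×2 + 27×3 + 24×6 + 21×6 + 20×5 + 18×3 = 861.

861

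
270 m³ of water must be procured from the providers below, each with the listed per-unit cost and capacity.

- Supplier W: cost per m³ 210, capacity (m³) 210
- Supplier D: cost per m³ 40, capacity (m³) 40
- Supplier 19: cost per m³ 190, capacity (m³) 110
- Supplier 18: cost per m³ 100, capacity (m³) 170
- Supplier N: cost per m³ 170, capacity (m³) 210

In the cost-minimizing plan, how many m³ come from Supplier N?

Cheapest first:
Take 40 from Supplier D at 40 ; need 230 more.
Supplier 18 (100): use full 170 ; 60 m³ to go.
Supplier N at 170: take 60 of its 210 ; requirement met.
Supplier 19, Supplier W: unused.

60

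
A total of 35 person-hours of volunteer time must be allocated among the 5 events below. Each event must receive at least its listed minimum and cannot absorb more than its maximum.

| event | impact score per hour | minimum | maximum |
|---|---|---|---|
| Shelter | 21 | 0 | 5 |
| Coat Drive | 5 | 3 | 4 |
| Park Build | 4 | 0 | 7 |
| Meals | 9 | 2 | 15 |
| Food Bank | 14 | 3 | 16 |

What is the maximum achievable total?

Meeting every minimum uses 0+3+0+2+3 = 8 person-hours, leaving 27.
Rank by impact score per hour: Shelter 21 > Food Bank 14 > Meals 9 > Coat Drive 5 > Park Build 4.
Shelter takes 5 more to reach its cap of 5 ; 22 left.
Food Bank: +13 to 16 (cap) ; 9 left.
Meals has room for 13 more but only 9 remain, so it gets 11.
Total = 21×5 + 5×3 + 9×11 + 14×16 = 443.

443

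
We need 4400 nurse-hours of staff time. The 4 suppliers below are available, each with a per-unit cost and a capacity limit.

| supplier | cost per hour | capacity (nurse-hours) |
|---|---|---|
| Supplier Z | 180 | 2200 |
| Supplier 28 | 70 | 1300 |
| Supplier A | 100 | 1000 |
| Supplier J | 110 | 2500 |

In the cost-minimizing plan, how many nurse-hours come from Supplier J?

Cheapest first:
Supplier 28 at 70: take all 1300 nurse-hours → 3100 still needed.
Supplier A (100): use full 1000 → 2100 nurse-hours to go.
Supplier J at 110: take 2100 of its 2500 → requirement met.
Supplier Z: unused.

2100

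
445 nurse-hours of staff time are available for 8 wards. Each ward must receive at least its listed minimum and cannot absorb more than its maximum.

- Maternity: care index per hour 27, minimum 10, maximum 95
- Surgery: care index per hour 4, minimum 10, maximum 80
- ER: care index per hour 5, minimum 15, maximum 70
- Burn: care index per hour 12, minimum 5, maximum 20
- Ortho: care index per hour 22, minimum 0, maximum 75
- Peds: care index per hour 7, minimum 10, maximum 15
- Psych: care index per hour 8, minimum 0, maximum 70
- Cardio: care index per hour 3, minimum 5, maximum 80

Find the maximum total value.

Meeting every minimum uses 10+10+15+5+0+10+0+5 = 55 nurse-hours, leaving 390.
Highest care index per hour first: Maternity 27 > Ortho 22 > Burn 12 > Psych 8 > Peds 7 > ER 5 > Surgery 4 > Cardio 3.
Give Maternity 85 more to hit its cap of 95 ; 305 left.
Ortho: +75 to 75 (cap) ; 230 left.
Give Burn 15 more to hit its cap of 20 ; 215 left.
Psych: +70 to 70 (cap) ; 145 left.
Give Peds 5 more to hit its cap of 15 ; 140 left.
ER takes 55 more to reach its cap of 70 ; 85 left.
Surgery takes 70 more to reach its cap of 80 ; 15 left.
Only 15 left; Cardio takes them to reach 20.
Total = 27×95 + 4×80 + 5×70 + 12×20 + 22×75 + 7×15 + 8×70 + 3×20 = 5850.

5850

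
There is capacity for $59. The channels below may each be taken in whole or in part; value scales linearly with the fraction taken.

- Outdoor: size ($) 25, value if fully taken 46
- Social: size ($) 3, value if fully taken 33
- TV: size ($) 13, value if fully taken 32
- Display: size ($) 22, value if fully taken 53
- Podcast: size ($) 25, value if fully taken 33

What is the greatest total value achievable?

Rank by value-to-size ratio: Social 33/3≈11, TV 32/13≈2.46, Display 53/22≈2.41, Outdoor 46/25≈1.84, Podcast 33/25≈1.32.
All 3 $ of Social fit (value 33) — 56 remain.
Take all of TV (13 $, value 32) — 43 $ left.
All 22 $ of Display fit (value 53) — 21 remain.
Only 21 $ remain; take 21/25 of Outdoor for value 46×21/25 = 38.64.
Total value = 156.64.

156.64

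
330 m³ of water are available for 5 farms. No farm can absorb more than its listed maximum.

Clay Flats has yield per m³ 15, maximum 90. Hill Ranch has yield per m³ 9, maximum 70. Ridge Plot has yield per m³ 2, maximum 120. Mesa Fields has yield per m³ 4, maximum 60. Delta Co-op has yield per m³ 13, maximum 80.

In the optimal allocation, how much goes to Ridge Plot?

30

Order the farms by yield per m³: Clay Flats 15 > Delta Co-op 13 > Hill Ranch 9 > Mesa Fields 4 > Ridge Plot 2.
Give Clay Flats 90 to hit its cap of 90 ; 240 left.
Give Delta Co-op 80 to hit its cap of 80 ; 160 left.
Hill Ranch takes 70 to reach its cap of 70 ; 90 left.
Mesa Fields takes 60 to reach its cap of 60 ; 30 left.
Only 30 left; Ridge Plot takes them to reach 30.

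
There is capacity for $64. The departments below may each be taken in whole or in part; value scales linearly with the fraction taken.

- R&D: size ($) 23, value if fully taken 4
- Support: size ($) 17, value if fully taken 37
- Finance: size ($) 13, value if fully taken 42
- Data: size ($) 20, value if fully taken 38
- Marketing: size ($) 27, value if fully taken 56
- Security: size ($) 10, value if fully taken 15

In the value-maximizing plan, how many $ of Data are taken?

7

Best value per unit of size first: Finance 42/13≈3.23, Support 37/17≈2.18, Marketing 56/27≈2.07, Data 38/20≈1.9, Security 15/10≈1.5, R&D 4/23≈0.174.
Finance: take in full, 13 $ for value 42 ; 51 left.
Take all of Support (17 $, value 37) ; 34 $ left.
All 27 $ of Marketing fit (value 56) ; 7 remain.
Fill the last 7 $ with part of Data: 7/20 of it earns 13.3.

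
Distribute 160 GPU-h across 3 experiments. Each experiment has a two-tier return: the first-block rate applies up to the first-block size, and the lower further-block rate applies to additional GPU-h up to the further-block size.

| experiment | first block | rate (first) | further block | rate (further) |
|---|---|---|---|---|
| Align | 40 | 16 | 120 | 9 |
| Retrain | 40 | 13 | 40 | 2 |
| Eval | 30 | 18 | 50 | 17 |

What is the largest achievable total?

2550

Rank every tier by rate: Eval/first 18 > Eval/second 17 > Align/first 16 > Retrain/first 13 > Align/second 9 > Retrain/second 2.
Fill Eval first block (30 at 18) → 130 left.
Eval second at 17: fill all 50 → 80 left.
Fill Align first block (40 at 16) → 40 left.
Retrain/first (13): +40 → 0 left.
Total = 18×30 + 17×50 + 16×40 + 13×40 = 2550.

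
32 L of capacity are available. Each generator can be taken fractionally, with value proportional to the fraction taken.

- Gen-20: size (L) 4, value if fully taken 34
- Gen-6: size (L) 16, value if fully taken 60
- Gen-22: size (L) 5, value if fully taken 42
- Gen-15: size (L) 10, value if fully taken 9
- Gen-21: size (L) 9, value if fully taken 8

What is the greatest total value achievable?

Best value per unit of size first: Gen-20 34/4≈8.5, Gen-22 42/5≈8.4, Gen-6 60/16≈3.75, Gen-15 9/10≈0.9, Gen-21 8/9≈0.889.
Take all of Gen-20 (4 L, value 34) — 28 L left.
All 5 L of Gen-22 fit (value 42) — 23 remain.
Gen-6: take in full, 16 L for value 60 — 7 left.
Only 7 L remain; take 7/10 of Gen-15 for value 9×7/10 = 6.3.
Total value = 142.3.

142.3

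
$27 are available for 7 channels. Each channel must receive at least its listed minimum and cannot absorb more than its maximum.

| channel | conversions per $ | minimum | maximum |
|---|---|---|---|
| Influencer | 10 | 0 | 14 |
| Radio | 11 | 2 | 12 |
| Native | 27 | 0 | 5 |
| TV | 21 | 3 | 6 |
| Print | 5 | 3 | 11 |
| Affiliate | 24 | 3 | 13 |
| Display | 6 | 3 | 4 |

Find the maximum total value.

Meeting every minimum uses 0+2+0+3+3+3+3 = 14 $, leaving 13.
Rank by conversions per $: Native 27 > Affiliate 24 > TV 21 > Radio 11 > Influencer 10 > Display 6 > Print 5.
Give Native 5 more to hit its cap of 5 ; 8 left.
Affiliate: +8 (room for 10) → 11. Pool exhausted.
Total = 11×2 + 27×5 + 21×3 + 5×3 + 24×11 + 6×3 = 517.

517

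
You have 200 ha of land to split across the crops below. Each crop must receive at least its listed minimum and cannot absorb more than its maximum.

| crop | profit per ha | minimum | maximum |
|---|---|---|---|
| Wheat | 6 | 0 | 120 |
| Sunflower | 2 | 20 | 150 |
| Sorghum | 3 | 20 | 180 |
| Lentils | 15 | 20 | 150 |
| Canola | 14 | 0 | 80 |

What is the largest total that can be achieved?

Meeting every minimum uses 0+20+20+20+0 = 60 ha, leaving 140.
Highest profit per ha first: Lentils 15 > Canola 14 > Wheat 6 > Sorghum 3 > Sunflower 2.
Lentils: +130 to 150 (cap) — 10 left.
Canola has room for 80 more but only 10 remain, so it gets 10.
Total = 2×20 + 3×20 + 15×150 + 14×10 = 2490.

2490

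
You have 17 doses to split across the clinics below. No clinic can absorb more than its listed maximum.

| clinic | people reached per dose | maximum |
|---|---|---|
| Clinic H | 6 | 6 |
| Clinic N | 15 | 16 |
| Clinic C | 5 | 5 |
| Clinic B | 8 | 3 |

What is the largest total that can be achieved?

Rank by people reached per dose: Clinic N 15 > Clinic B 8 > Clinic H 6 > Clinic C 5.
Clinic N takes 16 to reach its cap of 16 → 1 left.
Clinic B has room for 3 but only 1 remain, so it gets 1.
Total = 15×16 + 8×1 = 248.

248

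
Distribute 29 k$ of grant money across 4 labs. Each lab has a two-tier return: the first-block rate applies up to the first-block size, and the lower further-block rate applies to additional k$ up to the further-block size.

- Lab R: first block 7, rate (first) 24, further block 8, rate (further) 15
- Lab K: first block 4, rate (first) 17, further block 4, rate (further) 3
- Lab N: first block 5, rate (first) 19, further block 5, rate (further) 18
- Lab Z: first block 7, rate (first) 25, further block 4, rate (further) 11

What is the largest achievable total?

Order all 8 blocks by rate: Lab Z/T1 25 > Lab R/T1 24 > Lab N/T1 19 > Lab N/T2 18 > Lab K/T1 17 > Lab R/T2 15 > Lab Z/T2 11 > Lab K/T2 3.
Lab Z T1 at 25: fill all 7 ; 22 left.
Lab R/T1 (24): +7 ; 15 left.
Fill Lab N T1 block (5 at 19) ; 10 left.
Fill Lab N T2 block (5 at 18) ; 5 left.
Lab K/T1 (17): +4 ; 1 left.
1 remain; put them into Lab R T2 at 15.
Total = 25×7 + 24×7 + 19×5 + 18×5 + 17×4 + 15×1 = 611.

611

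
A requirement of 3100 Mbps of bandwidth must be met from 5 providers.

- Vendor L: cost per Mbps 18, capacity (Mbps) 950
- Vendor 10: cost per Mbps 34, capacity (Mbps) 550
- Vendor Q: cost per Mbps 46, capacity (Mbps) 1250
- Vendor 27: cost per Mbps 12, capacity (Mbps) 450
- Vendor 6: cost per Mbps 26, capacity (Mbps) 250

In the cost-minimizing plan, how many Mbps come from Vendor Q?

900

Fill from the cheapest provider first.
Take 450 from Vendor 27 at 12 → need 2650 more.
Take 950 from Vendor L at 18 → need 1700 more.
Vendor 6 (26): use full 250 → 1450 Mbps to go.
Vendor 10 at 34: take all 550 Mbps → 900 still needed.
Vendor Q at 46: take 900 of its 1250 → requirement met.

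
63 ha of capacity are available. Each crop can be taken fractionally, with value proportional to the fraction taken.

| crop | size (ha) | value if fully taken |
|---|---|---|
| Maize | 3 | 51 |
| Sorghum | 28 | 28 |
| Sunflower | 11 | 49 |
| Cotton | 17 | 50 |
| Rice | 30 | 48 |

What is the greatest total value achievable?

200

Rank by value-to-size ratio: Maize 51/3≈17, Sunflower 49/11≈4.45, Cotton 50/17≈2.94, Rice 48/30≈1.6, Sorghum 28/28≈1.
Maize: take in full, 3 ha for value 51 → 60 left.
Sunflower: take in full, 11 ha for value 49 → 49 left.
Take all of Cotton (17 ha, value 50) → 32 ha left.
All 30 ha of Rice fit (value 48) → 2 remain.
2 ha left: a 2/28 share of Sorghum gives 28×2/28 = 2.
Total value = 200.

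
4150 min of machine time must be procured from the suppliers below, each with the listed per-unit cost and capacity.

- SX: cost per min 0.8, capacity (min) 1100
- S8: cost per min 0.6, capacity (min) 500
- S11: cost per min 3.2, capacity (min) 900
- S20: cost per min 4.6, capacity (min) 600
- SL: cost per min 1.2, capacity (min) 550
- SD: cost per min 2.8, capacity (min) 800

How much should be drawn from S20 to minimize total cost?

300

Use suppliers in increasing cost order.
S8 at 0.6: take all 500 min — 3650 still needed.
Take 1100 from SX at 0.8 — need 2550 more.
SL (1.2): use full 550 — 2000 min to go.
SD (2.8): use full 800 — 1200 min to go.
S11 (3.2): use full 900 — 300 min to go.
Take 300 from S20 at 4.6 to finish.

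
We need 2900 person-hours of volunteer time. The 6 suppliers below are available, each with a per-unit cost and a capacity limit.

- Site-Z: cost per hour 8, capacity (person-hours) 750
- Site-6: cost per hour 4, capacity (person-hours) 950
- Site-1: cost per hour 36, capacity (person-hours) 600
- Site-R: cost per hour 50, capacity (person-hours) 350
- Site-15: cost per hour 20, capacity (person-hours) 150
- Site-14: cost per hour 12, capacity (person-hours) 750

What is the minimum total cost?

32600

Use suppliers in increasing cost order.
Site-6 (4): use full 950 → 1950 person-hours to go.
Site-Z at 8: take all 750 person-hours → 1200 still needed.
Site-14 at 12: take all 750 person-hours → 450 still needed.
Site-15 at 20: take all 150 person-hours → 300 still needed.
Site-1 at 36: take 300 of its 600 → requirement met.
Site-R: unused.
Cost = 950×4 + 750×8 + 750×12 + 150×20 + 300×36 = 32600.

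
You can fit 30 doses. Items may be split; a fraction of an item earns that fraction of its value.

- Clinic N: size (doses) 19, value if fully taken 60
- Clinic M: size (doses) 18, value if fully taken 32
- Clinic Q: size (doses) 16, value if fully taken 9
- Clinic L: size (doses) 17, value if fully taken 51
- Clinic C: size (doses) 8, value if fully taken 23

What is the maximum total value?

Best value per unit of size first: Clinic N 60/19≈3.16, Clinic L 51/17≈3, Clinic C 23/8≈2.88, Clinic M 32/18≈1.78, Clinic Q 9/16≈0.562.
Take all of Clinic N (19 doses, value 60) — 11 doses left.
Only 11 doses remain; take 11/17 of Clinic L for value 51×11/17 = 33.
Total value = 93.

93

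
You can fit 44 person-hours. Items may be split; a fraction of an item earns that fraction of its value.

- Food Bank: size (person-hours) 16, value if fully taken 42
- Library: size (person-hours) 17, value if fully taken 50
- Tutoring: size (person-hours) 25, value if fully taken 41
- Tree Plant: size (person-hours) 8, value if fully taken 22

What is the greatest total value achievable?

118.92

Sort by value density: Library 50/17≈2.94, Tree Plant 22/8≈2.75, Food Bank 42/16≈2.62, Tutoring 41/25≈1.64.
Take all of Library (17 person-hours, value 50) → 27 person-hours left.
All 8 person-hours of Tree Plant fit (value 22) → 19 remain.
All 16 person-hours of Food Bank fit (value 42) → 3 remain.
Only 3 person-hours remain; take 3/25 of Tutoring for value 41×3/25 = 4.92.
Total value = 118.92.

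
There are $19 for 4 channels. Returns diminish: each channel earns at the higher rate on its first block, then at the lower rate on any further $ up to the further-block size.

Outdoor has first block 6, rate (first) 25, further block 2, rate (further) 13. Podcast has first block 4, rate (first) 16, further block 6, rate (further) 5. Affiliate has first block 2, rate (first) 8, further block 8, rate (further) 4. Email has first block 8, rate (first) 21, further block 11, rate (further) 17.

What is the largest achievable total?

403

Rank every tier by rate: Outdoor/tier1 25 > Email/tier1 21 > Email/tier2 17 > Podcast/tier1 16 > Outdoor/tier2 13 > Affiliate/tier1 8 > Podcast/tier2 5 > Affiliate/tier2 4.
Fill Outdoor tier1 block (6 at 25) — 13 left.
Email/tier1 (21): +8 — 5 left.
5 remain; put them into Email tier2 at 17.
Total = 25×6 + 21×8 + 17×5 = 403.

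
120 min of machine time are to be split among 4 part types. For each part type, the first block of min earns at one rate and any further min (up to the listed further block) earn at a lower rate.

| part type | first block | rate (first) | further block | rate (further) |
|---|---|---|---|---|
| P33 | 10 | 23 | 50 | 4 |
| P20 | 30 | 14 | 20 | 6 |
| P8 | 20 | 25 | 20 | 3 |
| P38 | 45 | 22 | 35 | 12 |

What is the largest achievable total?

2320

Rank every tier by rate: P8/first 25 > P33/first 23 > P38/first 22 > P20/first 14 > P38/second 12 > P20/second 6 > P33/second 4 > P8/second 3.
P8/first (25): +20 ; 100 left.
P33 first at 23: fill all 10 ; 90 left.
P38/first (22): +45 ; 45 left.
Fill P20 first block (30 at 14) ; 15 left.
15 remain; put them into P38 second at 12.
Total = 25×20 + 23×10 + 22×45 + 14×30 + 12×15 = 2320.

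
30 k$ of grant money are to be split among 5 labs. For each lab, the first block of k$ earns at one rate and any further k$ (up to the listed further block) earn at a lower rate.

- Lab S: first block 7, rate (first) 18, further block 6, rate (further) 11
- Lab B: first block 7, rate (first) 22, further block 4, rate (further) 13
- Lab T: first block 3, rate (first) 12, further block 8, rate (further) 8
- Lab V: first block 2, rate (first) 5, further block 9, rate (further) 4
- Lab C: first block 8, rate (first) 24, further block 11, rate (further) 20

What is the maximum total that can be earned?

638

Treat each block as its own option and order by rate: Lab C/tier1 24 > Lab B/tier1 22 > Lab C/tier2 20 > Lab S/tier1 18 > Lab B/tier2 13 > Lab T/tier1 12 > Lab S/tier2 11 > Lab T/tier2 8 > Lab V/tier1 5 > Lab V/tier2 4.
Lab C/tier1 (24): +8 — 22 left.
Fill Lab B tier1 block (7 at 22) — 15 left.
Lab C tier2 at 20: fill all 11 — 4 left.
Lab S/tier1: +4 of 7 at 18; pool empty.
Total = 24×8 + 22×7 + 20×11 + 18×4 = 638.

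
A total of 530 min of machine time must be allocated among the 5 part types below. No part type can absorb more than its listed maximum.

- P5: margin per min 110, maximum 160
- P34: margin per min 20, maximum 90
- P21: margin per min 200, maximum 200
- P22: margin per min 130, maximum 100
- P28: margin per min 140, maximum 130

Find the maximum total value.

82200

Highest margin per min first: P21 200 > P28 140 > P22 130 > P5 110 > P34 20.
P21 takes 200 to reach its cap of 200 — 330 left.
P28: +130 to 130 (cap) — 200 left.
P22: +100 to 100 (cap) — 100 left.
P5 has room for 160 but only 100 remain, so it gets 100.
Total = 110×100 + 200×200 + 130×100 + 140×130 = 82200.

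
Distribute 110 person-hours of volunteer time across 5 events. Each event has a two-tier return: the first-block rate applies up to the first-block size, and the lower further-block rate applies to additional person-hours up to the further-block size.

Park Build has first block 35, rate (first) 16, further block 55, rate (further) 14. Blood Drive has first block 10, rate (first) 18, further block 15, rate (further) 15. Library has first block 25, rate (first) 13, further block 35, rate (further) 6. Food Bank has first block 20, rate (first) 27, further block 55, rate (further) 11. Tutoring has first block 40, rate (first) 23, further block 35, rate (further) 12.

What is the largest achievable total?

Order all 10 blocks by rate: Food Bank/first 27 > Tutoring/first 23 > Blood Drive/first 18 > Park Build/first 16 > Blood Drive/second 15 > Park Build/second 14 > Library/first 13 > Tutoring/second 12 > Food Bank/second 11 > Library/second 6.
Food Bank first at 27: fill all 20 ; 90 left.
Fill Tutoring first block (40 at 23) ; 50 left.
Blood Drive first at 18: fill all 10 ; 40 left.
Fill Park Build first block (35 at 16) ; 5 left.
Blood Drive/second: +5 of 15 at 15; pool empty.
Total = 27×20 + 23×40 + 18×10 + 16×35 + 15×5 = 2275.

2275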